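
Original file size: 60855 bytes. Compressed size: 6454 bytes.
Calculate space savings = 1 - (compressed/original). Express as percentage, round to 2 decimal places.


ratio = compressed/original = 6454/60855 = 0.106055
savings = 1 - ratio = 1 - 0.106055 = 0.893945
as a percentage: 0.893945 * 100 = 89.39%

Space savings = 1 - 6454/60855 = 89.39%


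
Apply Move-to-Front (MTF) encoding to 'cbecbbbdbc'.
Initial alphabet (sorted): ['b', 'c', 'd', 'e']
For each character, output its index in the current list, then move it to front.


MTF encoding:
'c': index 1 in ['b', 'c', 'd', 'e'] -> ['c', 'b', 'd', 'e']
'b': index 1 in ['c', 'b', 'd', 'e'] -> ['b', 'c', 'd', 'e']
'e': index 3 in ['b', 'c', 'd', 'e'] -> ['e', 'b', 'c', 'd']
'c': index 2 in ['e', 'b', 'c', 'd'] -> ['c', 'e', 'b', 'd']
'b': index 2 in ['c', 'e', 'b', 'd'] -> ['b', 'c', 'e', 'd']
'b': index 0 in ['b', 'c', 'e', 'd'] -> ['b', 'c', 'e', 'd']
'b': index 0 in ['b', 'c', 'e', 'd'] -> ['b', 'c', 'e', 'd']
'd': index 3 in ['b', 'c', 'e', 'd'] -> ['d', 'b', 'c', 'e']
'b': index 1 in ['d', 'b', 'c', 'e'] -> ['b', 'd', 'c', 'e']
'c': index 2 in ['b', 'd', 'c', 'e'] -> ['c', 'b', 'd', 'e']


Output: [1, 1, 3, 2, 2, 0, 0, 3, 1, 2]


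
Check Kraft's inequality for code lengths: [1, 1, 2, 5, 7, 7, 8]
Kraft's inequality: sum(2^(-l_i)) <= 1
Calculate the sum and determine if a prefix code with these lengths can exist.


Sum = 2^(-1) + 2^(-1) + 2^(-2) + 2^(-5) + 2^(-7) + 2^(-7) + 2^(-8)
    = 0.5 + 0.5 + 0.25 + 0.03125 + 0.0078125 + 0.0078125 + 0.00390625
    = 333/256 = 1.30078125
Since 1.30078125 > 1, Kraft's inequality is NOT satisfied.
A prefix code with these lengths CANNOT exist.

Kraft sum = 1.30078125. Not satisfied.


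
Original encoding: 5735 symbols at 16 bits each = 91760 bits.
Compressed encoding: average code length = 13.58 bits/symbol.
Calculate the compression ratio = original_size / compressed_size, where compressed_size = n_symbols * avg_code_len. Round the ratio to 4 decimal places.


original_size = n_symbols * orig_bits = 5735 * 16 = 91760 bits
compressed_size = n_symbols * avg_code_len = 5735 * 13.58 = 77881.3 bits
ratio = original_size / compressed_size = 91760 / 77881.3 = 1.1782

Compression ratio = 1.1782


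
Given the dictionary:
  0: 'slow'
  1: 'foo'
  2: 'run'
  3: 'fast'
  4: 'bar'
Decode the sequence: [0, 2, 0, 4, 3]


Look up each index in the dictionary:
  0 -> 'slow'
  2 -> 'run'
  0 -> 'slow'
  4 -> 'bar'
  3 -> 'fast'

Decoded: "slow run slow bar fast"


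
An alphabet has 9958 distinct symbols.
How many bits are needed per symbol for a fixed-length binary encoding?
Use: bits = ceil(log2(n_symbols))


log2(9958) = 13.2816
Bracket: 2^13 = 8192 < 9958 <= 2^14 = 16384
So ceil(log2(9958)) = 14

bits = ceil(log2(9958)) = ceil(13.2816) = 14 bits


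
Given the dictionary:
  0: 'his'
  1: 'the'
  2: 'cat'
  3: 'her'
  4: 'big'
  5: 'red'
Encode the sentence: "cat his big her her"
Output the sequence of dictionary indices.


Look up each word in the dictionary:
  'cat' -> 2
  'his' -> 0
  'big' -> 4
  'her' -> 3
  'her' -> 3

Encoded: [2, 0, 4, 3, 3]


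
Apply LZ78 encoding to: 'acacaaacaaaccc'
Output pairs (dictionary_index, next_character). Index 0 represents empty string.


LZ78 encoding steps:
Dictionary: {0: ''}
Step 1: w='' (idx 0), next='a' -> output (0, 'a'), add 'a' as idx 1
Step 2: w='' (idx 0), next='c' -> output (0, 'c'), add 'c' as idx 2
Step 3: w='a' (idx 1), next='c' -> output (1, 'c'), add 'ac' as idx 3
Step 4: w='a' (idx 1), next='a' -> output (1, 'a'), add 'aa' as idx 4
Step 5: w='ac' (idx 3), next='a' -> output (3, 'a'), add 'aca' as idx 5
Step 6: w='aa' (idx 4), next='c' -> output (4, 'c'), add 'aac' as idx 6
Step 7: w='c' (idx 2), next='c' -> output (2, 'c'), add 'cc' as idx 7


Encoded: [(0, 'a'), (0, 'c'), (1, 'c'), (1, 'a'), (3, 'a'), (4, 'c'), (2, 'c')]


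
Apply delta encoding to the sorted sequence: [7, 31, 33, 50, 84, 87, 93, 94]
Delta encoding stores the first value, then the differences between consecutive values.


First value: 7
Deltas:
  31 - 7 = 24
  33 - 31 = 2
  50 - 33 = 17
  84 - 50 = 34
  87 - 84 = 3
  93 - 87 = 6
  94 - 93 = 1


Delta encoded: [7, 24, 2, 17, 34, 3, 6, 1]


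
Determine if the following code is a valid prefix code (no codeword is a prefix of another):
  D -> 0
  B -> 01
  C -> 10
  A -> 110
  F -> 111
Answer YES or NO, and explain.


Checking each pair (does one codeword prefix another?):
  D='0' vs B='01': prefix -- VIOLATION

NO -- this is NOT a valid prefix code. D (0) is a prefix of B (01).


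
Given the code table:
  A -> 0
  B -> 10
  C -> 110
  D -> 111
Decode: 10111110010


Decoding:
10 -> B
111 -> D
110 -> C
0 -> A
10 -> B


Result: BDCAB


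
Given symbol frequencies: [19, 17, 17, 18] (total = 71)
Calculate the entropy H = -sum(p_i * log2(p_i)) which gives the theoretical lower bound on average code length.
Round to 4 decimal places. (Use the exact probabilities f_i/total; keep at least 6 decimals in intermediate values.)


Per-symbol terms -p_i * log2(p_i) with p_i = f_i/71:
  p = 19/71 = 0.267606: log2(p) = -1.901820, -p*log2(p) = 0.508938
  p = 17/71 = 0.239437: log2(p) = -2.062284, -p*log2(p) = 0.493786
  p = 17/71 = 0.239437: log2(p) = -2.062284, -p*log2(p) = 0.493786
  p = 18/71 = 0.253521: log2(p) = -1.979822, -p*log2(p) = 0.501927
H = 0.508938 + 0.493786 + 0.493786 + 0.501927 = 1.998437

H = 1.9984 bits/symbol


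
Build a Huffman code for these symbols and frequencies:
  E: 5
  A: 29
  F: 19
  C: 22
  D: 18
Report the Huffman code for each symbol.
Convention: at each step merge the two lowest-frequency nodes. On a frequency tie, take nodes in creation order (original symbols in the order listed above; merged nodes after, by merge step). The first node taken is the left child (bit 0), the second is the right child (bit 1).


Huffman tree construction:
Step 1: Merge E(5) + D(18) = 23
Step 2: Merge F(19) + C(22) = 41
Step 3: Merge (E+D)(23) + A(29) = 52
Step 4: Merge (F+C)(41) + ((E+D)+A)(52) = 93
Read each symbol's code off the tree from the root (left child = 0, right child = 1).

Codes:
  E: 100 (length 3)
  A: 11 (length 2)
  F: 00 (length 2)
  C: 01 (length 2)
  D: 101 (length 3)
Average code length: 209/93 = 2.2473 bits/symbol


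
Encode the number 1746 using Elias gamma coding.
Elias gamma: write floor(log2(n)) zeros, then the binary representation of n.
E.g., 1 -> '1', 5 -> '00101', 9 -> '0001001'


num_bits = floor(log2(1746)) + 1 = 11
leading_zeros = num_bits - 1 = 10
binary(1746) = 11011010010

Elias gamma(1746) = '0000000000' + '11011010010' = 000000000011011010010 (21 bits)


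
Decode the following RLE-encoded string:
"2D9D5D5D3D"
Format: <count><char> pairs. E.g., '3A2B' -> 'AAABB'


Expanding each <count><char> pair:
  2D -> 'DD'
  9D -> 'DDDDDDDDD'
  5D -> 'DDDDD'
  5D -> 'DDDDD'
  3D -> 'DDD'

Decoded = DDDDDDDDDDDDDDDDDDDDDDDD


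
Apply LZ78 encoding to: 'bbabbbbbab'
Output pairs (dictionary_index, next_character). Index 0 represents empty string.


LZ78 encoding steps:
Dictionary: {0: ''}
Step 1: w='' (idx 0), next='b' -> output (0, 'b'), add 'b' as idx 1
Step 2: w='b' (idx 1), next='a' -> output (1, 'a'), add 'ba' as idx 2
Step 3: w='b' (idx 1), next='b' -> output (1, 'b'), add 'bb' as idx 3
Step 4: w='bb' (idx 3), next='b' -> output (3, 'b'), add 'bbb' as idx 4
Step 5: w='' (idx 0), next='a' -> output (0, 'a'), add 'a' as idx 5
Step 6: w='b' (idx 1), end of input -> output (1, '')


Encoded: [(0, 'b'), (1, 'a'), (1, 'b'), (3, 'b'), (0, 'a'), (1, '')]


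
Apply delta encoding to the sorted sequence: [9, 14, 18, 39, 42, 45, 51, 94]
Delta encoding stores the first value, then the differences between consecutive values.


First value: 9
Deltas:
  14 - 9 = 5
  18 - 14 = 4
  39 - 18 = 21
  42 - 39 = 3
  45 - 42 = 3
  51 - 45 = 6
  94 - 51 = 43


Delta encoded: [9, 5, 4, 21, 3, 3, 6, 43]


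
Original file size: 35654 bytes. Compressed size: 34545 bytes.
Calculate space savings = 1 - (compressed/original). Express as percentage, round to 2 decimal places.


ratio = compressed/original = 34545/35654 = 0.968895
savings = 1 - ratio = 1 - 0.968895 = 0.031105
as a percentage: 0.031105 * 100 = 3.11%

Space savings = 1 - 34545/35654 = 3.11%


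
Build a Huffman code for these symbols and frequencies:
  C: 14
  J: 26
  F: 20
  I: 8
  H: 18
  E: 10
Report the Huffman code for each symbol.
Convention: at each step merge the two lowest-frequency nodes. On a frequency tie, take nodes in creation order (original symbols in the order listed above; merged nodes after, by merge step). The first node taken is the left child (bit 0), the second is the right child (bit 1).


Huffman tree construction:
Step 1: Merge I(8) + E(10) = 18
Step 2: Merge C(14) + H(18) = 32
Step 3: Merge (I+E)(18) + F(20) = 38
Step 4: Merge J(26) + (C+H)(32) = 58
Step 5: Merge ((I+E)+F)(38) + (J+(C+H))(58) = 96
Read each symbol's code off the tree from the root (left child = 0, right child = 1).

Codes:
  C: 110 (length 3)
  J: 10 (length 2)
  F: 01 (length 2)
  I: 000 (length 3)
  H: 111 (length 3)
  E: 001 (length 3)
Average code length: 242/96 = 2.5208 bits/symbol


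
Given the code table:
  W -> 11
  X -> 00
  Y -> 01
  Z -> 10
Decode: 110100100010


Decoding:
11 -> W
01 -> Y
00 -> X
10 -> Z
00 -> X
10 -> Z


Result: WYXZXZ


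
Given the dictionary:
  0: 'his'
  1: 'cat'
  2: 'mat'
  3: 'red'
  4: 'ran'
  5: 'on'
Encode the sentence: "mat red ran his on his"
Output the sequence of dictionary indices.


Look up each word in the dictionary:
  'mat' -> 2
  'red' -> 3
  'ran' -> 4
  'his' -> 0
  'on' -> 5
  'his' -> 0

Encoded: [2, 3, 4, 0, 5, 0]


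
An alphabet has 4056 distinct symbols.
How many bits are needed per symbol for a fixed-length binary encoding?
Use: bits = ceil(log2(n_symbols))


log2(4056) = 11.9858
Bracket: 2^11 = 2048 < 4056 <= 2^12 = 4096
So ceil(log2(4056)) = 12

bits = ceil(log2(4056)) = ceil(11.9858) = 12 bits


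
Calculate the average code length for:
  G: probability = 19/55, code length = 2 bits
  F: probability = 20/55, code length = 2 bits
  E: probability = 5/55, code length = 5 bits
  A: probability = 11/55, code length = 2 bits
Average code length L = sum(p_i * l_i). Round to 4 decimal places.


Weighted contributions p_i * l_i:
  G: (19/55) * 2 = 38/55
  F: (20/55) * 2 = 40/55
  E: (5/55) * 5 = 25/55
  A: (11/55) * 2 = 22/55
Sum = (38 + 40 + 25 + 22)/55 = 125/55

L = 125/55 = 2.2727 bits/symbol


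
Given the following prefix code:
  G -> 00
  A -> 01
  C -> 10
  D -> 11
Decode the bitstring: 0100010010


Decoding step by step:
Bits 01 -> A
Bits 00 -> G
Bits 01 -> A
Bits 00 -> G
Bits 10 -> C


Decoded message: AGAGC


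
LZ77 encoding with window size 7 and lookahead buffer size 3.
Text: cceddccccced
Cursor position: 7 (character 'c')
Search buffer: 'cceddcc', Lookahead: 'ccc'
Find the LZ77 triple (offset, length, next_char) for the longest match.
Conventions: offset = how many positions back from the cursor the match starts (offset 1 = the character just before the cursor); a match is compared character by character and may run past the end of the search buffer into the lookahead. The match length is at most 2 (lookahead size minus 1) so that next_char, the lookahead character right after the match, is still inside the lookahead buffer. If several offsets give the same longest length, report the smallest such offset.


Try each offset into the search buffer:
  offset=1 (pos 6, char 'c'): match length 2
  offset=2 (pos 5, char 'c'): match length 2
  offset=3 (pos 4, char 'd'): match length 0
  offset=4 (pos 3, char 'd'): match length 0
  offset=5 (pos 2, char 'e'): match length 0
  offset=6 (pos 1, char 'c'): match length 1
  offset=7 (pos 0, char 'c'): match length 2
Longest match has length 2, found at offsets 1, 2, 7; take the smallest, offset 1.
next_char = character at position 7 + 2 = 9 -> 'c'

Best match: offset=1, length=2 (matching 'cc' starting at position 6)
LZ77 triple: (1, 2, 'c')


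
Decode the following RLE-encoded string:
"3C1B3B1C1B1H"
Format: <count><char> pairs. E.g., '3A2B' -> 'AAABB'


Expanding each <count><char> pair:
  3C -> 'CCC'
  1B -> 'B'
  3B -> 'BBB'
  1C -> 'C'
  1B -> 'B'
  1H -> 'H'

Decoded = CCCBBBBCBH


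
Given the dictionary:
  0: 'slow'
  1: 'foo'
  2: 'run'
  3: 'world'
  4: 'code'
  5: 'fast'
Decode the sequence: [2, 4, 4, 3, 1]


Look up each index in the dictionary:
  2 -> 'run'
  4 -> 'code'
  4 -> 'code'
  3 -> 'world'
  1 -> 'foo'

Decoded: "run code code world foo"


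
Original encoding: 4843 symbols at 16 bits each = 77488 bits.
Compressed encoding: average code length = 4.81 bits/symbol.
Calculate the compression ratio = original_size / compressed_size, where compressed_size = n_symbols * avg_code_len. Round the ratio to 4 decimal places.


original_size = n_symbols * orig_bits = 4843 * 16 = 77488 bits
compressed_size = n_symbols * avg_code_len = 4843 * 4.81 = 23294.83 bits
ratio = original_size / compressed_size = 77488 / 23294.83 = 3.3264

Compression ratio = 3.3264


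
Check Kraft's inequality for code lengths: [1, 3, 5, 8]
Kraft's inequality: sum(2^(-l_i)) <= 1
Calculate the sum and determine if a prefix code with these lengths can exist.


Sum = 2^(-1) + 2^(-3) + 2^(-5) + 2^(-8)
    = 0.5 + 0.125 + 0.03125 + 0.00390625
    = 169/256 = 0.66015625
Since 0.66015625 <= 1, Kraft's inequality IS satisfied.
A prefix code with these lengths CAN exist.

Kraft sum = 0.66015625. Satisfied.


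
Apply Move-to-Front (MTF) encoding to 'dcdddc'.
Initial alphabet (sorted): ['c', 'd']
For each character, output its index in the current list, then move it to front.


MTF encoding:
'd': index 1 in ['c', 'd'] -> ['d', 'c']
'c': index 1 in ['d', 'c'] -> ['c', 'd']
'd': index 1 in ['c', 'd'] -> ['d', 'c']
'd': index 0 in ['d', 'c'] -> ['d', 'c']
'd': index 0 in ['d', 'c'] -> ['d', 'c']
'c': index 1 in ['d', 'c'] -> ['c', 'd']


Output: [1, 1, 1, 0, 0, 1]


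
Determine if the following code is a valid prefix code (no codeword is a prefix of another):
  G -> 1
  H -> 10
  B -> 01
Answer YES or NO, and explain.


Checking each pair (does one codeword prefix another?):
  G='1' vs H='10': prefix -- VIOLATION

NO -- this is NOT a valid prefix code. G (1) is a prefix of H (10).


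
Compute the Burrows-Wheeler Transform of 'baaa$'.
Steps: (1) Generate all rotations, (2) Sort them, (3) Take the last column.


Rotations (sorted):
  0: $baaa -> last char: a
  1: a$baa -> last char: a
  2: aa$ba -> last char: a
  3: aaa$b -> last char: b
  4: baaa$ -> last char: $


BWT = aaab$


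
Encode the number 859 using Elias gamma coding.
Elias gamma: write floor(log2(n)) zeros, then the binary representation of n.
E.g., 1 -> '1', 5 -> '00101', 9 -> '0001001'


num_bits = floor(log2(859)) + 1 = 10
leading_zeros = num_bits - 1 = 9
binary(859) = 1101011011

Elias gamma(859) = '000000000' + '1101011011' = 0000000001101011011 (19 bits)


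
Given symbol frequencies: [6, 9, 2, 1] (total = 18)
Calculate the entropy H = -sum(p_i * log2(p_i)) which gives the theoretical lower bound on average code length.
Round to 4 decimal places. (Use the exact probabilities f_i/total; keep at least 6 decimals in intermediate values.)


Per-symbol terms -p_i * log2(p_i) with p_i = f_i/18:
  p = 6/18 = 0.333333: log2(p) = -1.584963, -p*log2(p) = 0.528321
  p = 9/18 = 0.500000: log2(p) = -1.000000, -p*log2(p) = 0.500000
  p = 2/18 = 0.111111: log2(p) = -3.169925, -p*log2(p) = 0.352214
  p = 1/18 = 0.055556: log2(p) = -4.169925, -p*log2(p) = 0.231663
H = 0.528321 + 0.500000 + 0.352214 + 0.231663 = 1.612198

H = 1.6122 bits/symbol


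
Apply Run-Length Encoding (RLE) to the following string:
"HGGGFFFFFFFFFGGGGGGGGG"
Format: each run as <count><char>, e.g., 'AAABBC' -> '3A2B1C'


Scanning runs left to right:
  i=0: run of 'H' x 1 -> '1H'
  i=1: run of 'G' x 3 -> '3G'
  i=4: run of 'F' x 9 -> '9F'
  i=13: run of 'G' x 9 -> '9G'

RLE = 1H3G9F9G


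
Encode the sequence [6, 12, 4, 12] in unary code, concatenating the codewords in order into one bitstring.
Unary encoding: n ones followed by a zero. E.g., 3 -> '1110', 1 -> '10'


Encode each number as n ones followed by a terminating 0:
  6 -> 1111110 (7 bits)
  12 -> 1111111111110 (13 bits)
  4 -> 11110 (5 bits)
  12 -> 1111111111110 (13 bits)
Total length = 7 + 13 + 5 + 13 = 38 bits.

Unary([6, 12, 4, 12]) = 11111101111111111110111101111111111110 (38 bits)


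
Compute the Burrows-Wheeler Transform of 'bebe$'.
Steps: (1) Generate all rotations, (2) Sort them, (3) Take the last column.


Rotations (sorted):
  0: $bebe -> last char: e
  1: be$be -> last char: e
  2: bebe$ -> last char: $
  3: e$beb -> last char: b
  4: ebe$b -> last char: b


BWT = ee$bb


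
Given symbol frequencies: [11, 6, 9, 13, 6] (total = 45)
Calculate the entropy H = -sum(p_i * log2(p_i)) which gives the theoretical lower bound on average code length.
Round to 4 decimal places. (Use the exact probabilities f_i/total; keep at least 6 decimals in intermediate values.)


Per-symbol terms -p_i * log2(p_i) with p_i = f_i/45:
  p = 11/45 = 0.244444: log2(p) = -2.032421, -p*log2(p) = 0.496814
  p = 6/45 = 0.133333: log2(p) = -2.906891, -p*log2(p) = 0.387585
  p = 9/45 = 0.200000: log2(p) = -2.321928, -p*log2(p) = 0.464386
  p = 13/45 = 0.288889: log2(p) = -1.791413, -p*log2(p) = 0.517519
  p = 6/45 = 0.133333: log2(p) = -2.906891, -p*log2(p) = 0.387585
H = 0.496814 + 0.387585 + 0.464386 + 0.517519 + 0.387585 = 2.253889

H = 2.2539 bits/symbol


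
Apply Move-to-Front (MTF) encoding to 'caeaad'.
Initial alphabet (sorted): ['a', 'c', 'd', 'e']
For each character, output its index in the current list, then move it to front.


MTF encoding:
'c': index 1 in ['a', 'c', 'd', 'e'] -> ['c', 'a', 'd', 'e']
'a': index 1 in ['c', 'a', 'd', 'e'] -> ['a', 'c', 'd', 'e']
'e': index 3 in ['a', 'c', 'd', 'e'] -> ['e', 'a', 'c', 'd']
'a': index 1 in ['e', 'a', 'c', 'd'] -> ['a', 'e', 'c', 'd']
'a': index 0 in ['a', 'e', 'c', 'd'] -> ['a', 'e', 'c', 'd']
'd': index 3 in ['a', 'e', 'c', 'd'] -> ['d', 'a', 'e', 'c']


Output: [1, 1, 3, 1, 0, 3]


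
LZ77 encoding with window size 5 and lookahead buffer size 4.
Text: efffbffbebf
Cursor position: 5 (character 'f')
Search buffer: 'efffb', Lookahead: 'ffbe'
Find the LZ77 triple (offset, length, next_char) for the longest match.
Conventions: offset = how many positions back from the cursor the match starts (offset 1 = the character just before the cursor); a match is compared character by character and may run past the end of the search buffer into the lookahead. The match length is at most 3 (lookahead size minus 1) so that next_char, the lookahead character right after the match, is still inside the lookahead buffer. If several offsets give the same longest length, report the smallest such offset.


Try each offset into the search buffer:
  offset=1 (pos 4, char 'b'): match length 0
  offset=2 (pos 3, char 'f'): match length 1
  offset=3 (pos 2, char 'f'): match length 3
  offset=4 (pos 1, char 'f'): match length 2
  offset=5 (pos 0, char 'e'): match length 0
Longest match has length 3 at offset 3.
next_char = character at position 5 + 3 = 8 -> 'e'

Best match: offset=3, length=3 (matching 'ffb' starting at position 2)
LZ77 triple: (3, 3, 'e')


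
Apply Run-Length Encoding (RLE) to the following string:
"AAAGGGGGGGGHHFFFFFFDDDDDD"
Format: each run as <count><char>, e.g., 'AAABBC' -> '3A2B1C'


Scanning runs left to right:
  i=0: run of 'A' x 3 -> '3A'
  i=3: run of 'G' x 8 -> '8G'
  i=11: run of 'H' x 2 -> '2H'
  i=13: run of 'F' x 6 -> '6F'
  i=19: run of 'D' x 6 -> '6D'

RLE = 3A8G2H6F6D


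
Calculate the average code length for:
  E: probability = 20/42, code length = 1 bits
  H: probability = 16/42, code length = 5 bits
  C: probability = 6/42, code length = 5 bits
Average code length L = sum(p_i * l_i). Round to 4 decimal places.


Weighted contributions p_i * l_i:
  E: (20/42) * 1 = 20/42
  H: (16/42) * 5 = 80/42
  C: (6/42) * 5 = 30/42
Sum = (20 + 80 + 30)/42 = 130/42

L = 130/42 = 3.0952 bits/symbol


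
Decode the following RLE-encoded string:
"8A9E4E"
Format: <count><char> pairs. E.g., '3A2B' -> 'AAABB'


Expanding each <count><char> pair:
  8A -> 'AAAAAAAA'
  9E -> 'EEEEEEEEE'
  4E -> 'EEEE'

Decoded = AAAAAAAAEEEEEEEEEEEEE


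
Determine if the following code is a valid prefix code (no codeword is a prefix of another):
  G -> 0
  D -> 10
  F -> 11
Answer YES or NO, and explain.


Checking each pair (does one codeword prefix another?):
  G='0' vs D='10': no prefix
  G='0' vs F='11': no prefix
  D='10' vs G='0': no prefix
  D='10' vs F='11': no prefix
  F='11' vs G='0': no prefix
  F='11' vs D='10': no prefix
No violation found over all pairs.

YES -- this is a valid prefix code. No codeword is a prefix of any other codeword.


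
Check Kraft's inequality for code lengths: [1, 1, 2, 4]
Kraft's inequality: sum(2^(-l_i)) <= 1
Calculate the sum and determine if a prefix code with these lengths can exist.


Sum = 2^(-1) + 2^(-1) + 2^(-2) + 2^(-4)
    = 0.5 + 0.5 + 0.25 + 0.0625
    = 21/16 = 1.3125
Since 1.3125 > 1, Kraft's inequality is NOT satisfied.
A prefix code with these lengths CANNOT exist.

Kraft sum = 1.3125. Not satisfied.


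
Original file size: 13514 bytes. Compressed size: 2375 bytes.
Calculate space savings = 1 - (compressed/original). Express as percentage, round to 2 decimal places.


ratio = compressed/original = 2375/13514 = 0.175744
savings = 1 - ratio = 1 - 0.175744 = 0.824256
as a percentage: 0.824256 * 100 = 82.43%

Space savings = 1 - 2375/13514 = 82.43%


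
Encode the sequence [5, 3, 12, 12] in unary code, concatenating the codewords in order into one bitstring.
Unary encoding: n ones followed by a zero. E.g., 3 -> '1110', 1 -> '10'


Encode each number as n ones followed by a terminating 0:
  5 -> 111110 (6 bits)
  3 -> 1110 (4 bits)
  12 -> 1111111111110 (13 bits)
  12 -> 1111111111110 (13 bits)
Total length = 6 + 4 + 13 + 13 = 36 bits.

Unary([5, 3, 12, 12]) = 111110111011111111111101111111111110 (36 bits)


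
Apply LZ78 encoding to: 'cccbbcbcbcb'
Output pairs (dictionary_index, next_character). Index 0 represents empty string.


LZ78 encoding steps:
Dictionary: {0: ''}
Step 1: w='' (idx 0), next='c' -> output (0, 'c'), add 'c' as idx 1
Step 2: w='c' (idx 1), next='c' -> output (1, 'c'), add 'cc' as idx 2
Step 3: w='' (idx 0), next='b' -> output (0, 'b'), add 'b' as idx 3
Step 4: w='b' (idx 3), next='c' -> output (3, 'c'), add 'bc' as idx 4
Step 5: w='bc' (idx 4), next='b' -> output (4, 'b'), add 'bcb' as idx 5
Step 6: w='c' (idx 1), next='b' -> output (1, 'b'), add 'cb' as idx 6


Encoded: [(0, 'c'), (1, 'c'), (0, 'b'), (3, 'c'), (4, 'b'), (1, 'b')]


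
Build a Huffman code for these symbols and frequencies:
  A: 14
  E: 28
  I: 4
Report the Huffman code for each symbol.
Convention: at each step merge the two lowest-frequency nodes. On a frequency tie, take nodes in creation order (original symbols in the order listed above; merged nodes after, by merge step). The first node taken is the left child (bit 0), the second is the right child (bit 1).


Huffman tree construction:
Step 1: Merge I(4) + A(14) = 18
Step 2: Merge (I+A)(18) + E(28) = 46
Read each symbol's code off the tree from the root (left child = 0, right child = 1).

Codes:
  A: 01 (length 2)
  E: 1 (length 1)
  I: 00 (length 2)
Average code length: 64/46 = 1.3913 bits/symbol


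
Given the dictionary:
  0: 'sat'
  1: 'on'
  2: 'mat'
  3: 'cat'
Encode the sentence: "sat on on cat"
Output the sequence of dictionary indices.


Look up each word in the dictionary:
  'sat' -> 0
  'on' -> 1
  'on' -> 1
  'cat' -> 3

Encoded: [0, 1, 1, 3]


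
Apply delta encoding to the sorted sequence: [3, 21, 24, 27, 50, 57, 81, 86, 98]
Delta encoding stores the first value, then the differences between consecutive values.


First value: 3
Deltas:
  21 - 3 = 18
  24 - 21 = 3
  27 - 24 = 3
  50 - 27 = 23
  57 - 50 = 7
  81 - 57 = 24
  86 - 81 = 5
  98 - 86 = 12


Delta encoded: [3, 18, 3, 3, 23, 7, 24, 5, 12]


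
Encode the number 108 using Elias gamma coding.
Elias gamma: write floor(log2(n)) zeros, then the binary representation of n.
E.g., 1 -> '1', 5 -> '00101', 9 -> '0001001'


num_bits = floor(log2(108)) + 1 = 7
leading_zeros = num_bits - 1 = 6
binary(108) = 1101100

Elias gamma(108) = '000000' + '1101100' = 0000001101100 (13 bits)


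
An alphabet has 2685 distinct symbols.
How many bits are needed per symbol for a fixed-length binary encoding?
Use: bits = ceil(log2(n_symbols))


log2(2685) = 11.3907
Bracket: 2^11 = 2048 < 2685 <= 2^12 = 4096
So ceil(log2(2685)) = 12

bits = ceil(log2(2685)) = ceil(11.3907) = 12 bits


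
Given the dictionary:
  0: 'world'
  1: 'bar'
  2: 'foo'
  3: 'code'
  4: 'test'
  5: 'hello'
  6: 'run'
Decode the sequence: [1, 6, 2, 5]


Look up each index in the dictionary:
  1 -> 'bar'
  6 -> 'run'
  2 -> 'foo'
  5 -> 'hello'

Decoded: "bar run foo hello"


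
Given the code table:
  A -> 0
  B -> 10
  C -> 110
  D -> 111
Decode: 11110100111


Decoding:
111 -> D
10 -> B
10 -> B
0 -> A
111 -> D


Result: DBBAD


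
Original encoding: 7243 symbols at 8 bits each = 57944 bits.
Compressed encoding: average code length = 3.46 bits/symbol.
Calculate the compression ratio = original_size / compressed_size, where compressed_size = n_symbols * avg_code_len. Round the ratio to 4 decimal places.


original_size = n_symbols * orig_bits = 7243 * 8 = 57944 bits
compressed_size = n_symbols * avg_code_len = 7243 * 3.46 = 25060.78 bits
ratio = original_size / compressed_size = 57944 / 25060.78 = 2.3121

Compression ratio = 2.3121


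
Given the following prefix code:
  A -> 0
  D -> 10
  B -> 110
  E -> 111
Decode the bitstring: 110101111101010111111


Decoding step by step:
Bits 110 -> B
Bits 10 -> D
Bits 111 -> E
Bits 110 -> B
Bits 10 -> D
Bits 10 -> D
Bits 111 -> E
Bits 111 -> E


Decoded message: BDEBDDEE


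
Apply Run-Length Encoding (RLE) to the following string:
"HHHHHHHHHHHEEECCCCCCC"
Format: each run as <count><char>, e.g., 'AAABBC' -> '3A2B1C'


Scanning runs left to right:
  i=0: run of 'H' x 11 -> '11H'
  i=11: run of 'E' x 3 -> '3E'
  i=14: run of 'C' x 7 -> '7C'

RLE = 11H3E7C


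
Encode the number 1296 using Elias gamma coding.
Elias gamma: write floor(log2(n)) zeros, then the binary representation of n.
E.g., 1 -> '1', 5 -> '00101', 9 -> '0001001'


num_bits = floor(log2(1296)) + 1 = 11
leading_zeros = num_bits - 1 = 10
binary(1296) = 10100010000

Elias gamma(1296) = '0000000000' + '10100010000' = 000000000010100010000 (21 bits)


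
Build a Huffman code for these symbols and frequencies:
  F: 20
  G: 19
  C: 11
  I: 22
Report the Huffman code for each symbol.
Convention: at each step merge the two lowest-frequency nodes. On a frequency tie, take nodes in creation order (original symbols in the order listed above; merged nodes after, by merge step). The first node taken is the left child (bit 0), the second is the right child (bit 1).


Huffman tree construction:
Step 1: Merge C(11) + G(19) = 30
Step 2: Merge F(20) + I(22) = 42
Step 3: Merge (C+G)(30) + (F+I)(42) = 72
Read each symbol's code off the tree from the root (left child = 0, right child = 1).

Codes:
  F: 10 (length 2)
  G: 01 (length 2)
  C: 00 (length 2)
  I: 11 (length 2)
Average code length: 144/72 = 2.0000 bits/symbol


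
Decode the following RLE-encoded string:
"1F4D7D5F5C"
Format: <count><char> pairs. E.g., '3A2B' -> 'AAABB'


Expanding each <count><char> pair:
  1F -> 'F'
  4D -> 'DDDD'
  7D -> 'DDDDDDD'
  5F -> 'FFFFF'
  5C -> 'CCCCC'

Decoded = FDDDDDDDDDDDFFFFFCCCCC


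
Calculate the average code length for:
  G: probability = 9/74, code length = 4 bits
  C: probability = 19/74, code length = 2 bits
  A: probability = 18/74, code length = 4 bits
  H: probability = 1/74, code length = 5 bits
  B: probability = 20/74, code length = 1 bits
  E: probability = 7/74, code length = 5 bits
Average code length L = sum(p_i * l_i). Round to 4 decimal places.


Weighted contributions p_i * l_i:
  G: (9/74) * 4 = 36/74
  C: (19/74) * 2 = 38/74
  A: (18/74) * 4 = 72/74
  H: (1/74) * 5 = 5/74
  B: (20/74) * 1 = 20/74
  E: (7/74) * 5 = 35/74
Sum = (36 + 38 + 72 + 5 + 20 + 35)/74 = 206/74

L = 206/74 = 2.7838 bits/symbol


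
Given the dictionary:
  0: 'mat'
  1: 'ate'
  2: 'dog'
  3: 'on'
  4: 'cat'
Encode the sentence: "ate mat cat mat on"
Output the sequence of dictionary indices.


Look up each word in the dictionary:
  'ate' -> 1
  'mat' -> 0
  'cat' -> 4
  'mat' -> 0
  'on' -> 3

Encoded: [1, 0, 4, 0, 3]


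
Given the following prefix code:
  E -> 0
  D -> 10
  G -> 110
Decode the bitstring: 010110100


Decoding step by step:
Bits 0 -> E
Bits 10 -> D
Bits 110 -> G
Bits 10 -> D
Bits 0 -> E


Decoded message: EDGDE


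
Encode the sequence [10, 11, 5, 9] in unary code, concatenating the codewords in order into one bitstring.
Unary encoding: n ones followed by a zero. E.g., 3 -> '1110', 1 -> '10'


Encode each number as n ones followed by a terminating 0:
  10 -> 11111111110 (11 bits)
  11 -> 111111111110 (12 bits)
  5 -> 111110 (6 bits)
  9 -> 1111111110 (10 bits)
Total length = 11 + 12 + 6 + 10 = 39 bits.

Unary([10, 11, 5, 9]) = 111111111101111111111101111101111111110 (39 bits)


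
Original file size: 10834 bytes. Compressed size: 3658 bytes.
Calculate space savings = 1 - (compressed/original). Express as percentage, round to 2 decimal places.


ratio = compressed/original = 3658/10834 = 0.337641
savings = 1 - ratio = 1 - 0.337641 = 0.662359
as a percentage: 0.662359 * 100 = 66.24%

Space savings = 1 - 3658/10834 = 66.24%


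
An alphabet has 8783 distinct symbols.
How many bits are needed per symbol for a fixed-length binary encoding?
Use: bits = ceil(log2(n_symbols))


log2(8783) = 13.1005
Bracket: 2^13 = 8192 < 8783 <= 2^14 = 16384
So ceil(log2(8783)) = 14

bits = ceil(log2(8783)) = ceil(13.1005) = 14 bits


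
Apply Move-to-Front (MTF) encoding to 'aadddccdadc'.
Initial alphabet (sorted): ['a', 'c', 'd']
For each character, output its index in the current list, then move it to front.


MTF encoding:
'a': index 0 in ['a', 'c', 'd'] -> ['a', 'c', 'd']
'a': index 0 in ['a', 'c', 'd'] -> ['a', 'c', 'd']
'd': index 2 in ['a', 'c', 'd'] -> ['d', 'a', 'c']
'd': index 0 in ['d', 'a', 'c'] -> ['d', 'a', 'c']
'd': index 0 in ['d', 'a', 'c'] -> ['d', 'a', 'c']
'c': index 2 in ['d', 'a', 'c'] -> ['c', 'd', 'a']
'c': index 0 in ['c', 'd', 'a'] -> ['c', 'd', 'a']
'd': index 1 in ['c', 'd', 'a'] -> ['d', 'c', 'a']
'a': index 2 in ['d', 'c', 'a'] -> ['a', 'd', 'c']
'd': index 1 in ['a', 'd', 'c'] -> ['d', 'a', 'c']
'c': index 2 in ['d', 'a', 'c'] -> ['c', 'd', 'a']


Output: [0, 0, 2, 0, 0, 2, 0, 1, 2, 1, 2]


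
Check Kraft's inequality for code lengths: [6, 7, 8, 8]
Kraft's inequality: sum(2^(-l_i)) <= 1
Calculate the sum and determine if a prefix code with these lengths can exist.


Sum = 2^(-6) + 2^(-7) + 2^(-8) + 2^(-8)
    = 0.015625 + 0.0078125 + 0.00390625 + 0.00390625
    = 8/256 = 0.03125
Since 0.03125 <= 1, Kraft's inequality IS satisfied.
A prefix code with these lengths CAN exist.

Kraft sum = 0.03125. Satisfied.


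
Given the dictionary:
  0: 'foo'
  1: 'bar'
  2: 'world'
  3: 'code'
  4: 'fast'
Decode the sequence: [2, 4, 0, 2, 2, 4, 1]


Look up each index in the dictionary:
  2 -> 'world'
  4 -> 'fast'
  0 -> 'foo'
  2 -> 'world'
  2 -> 'world'
  4 -> 'fast'
  1 -> 'bar'

Decoded: "world fast foo world world fast bar"


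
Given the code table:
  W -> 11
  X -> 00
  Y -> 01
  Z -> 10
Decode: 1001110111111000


Decoding:
10 -> Z
01 -> Y
11 -> W
01 -> Y
11 -> W
11 -> W
10 -> Z
00 -> X


Result: ZYWYWWZX


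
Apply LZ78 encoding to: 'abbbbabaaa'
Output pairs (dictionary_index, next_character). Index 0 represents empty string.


LZ78 encoding steps:
Dictionary: {0: ''}
Step 1: w='' (idx 0), next='a' -> output (0, 'a'), add 'a' as idx 1
Step 2: w='' (idx 0), next='b' -> output (0, 'b'), add 'b' as idx 2
Step 3: w='b' (idx 2), next='b' -> output (2, 'b'), add 'bb' as idx 3
Step 4: w='b' (idx 2), next='a' -> output (2, 'a'), add 'ba' as idx 4
Step 5: w='ba' (idx 4), next='a' -> output (4, 'a'), add 'baa' as idx 5
Step 6: w='a' (idx 1), end of input -> output (1, '')


Encoded: [(0, 'a'), (0, 'b'), (2, 'b'), (2, 'a'), (4, 'a'), (1, '')]


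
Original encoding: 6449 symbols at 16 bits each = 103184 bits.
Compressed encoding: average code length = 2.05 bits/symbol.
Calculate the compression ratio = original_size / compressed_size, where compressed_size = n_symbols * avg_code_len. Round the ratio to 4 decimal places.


original_size = n_symbols * orig_bits = 6449 * 16 = 103184 bits
compressed_size = n_symbols * avg_code_len = 6449 * 2.05 = 13220.45 bits
ratio = original_size / compressed_size = 103184 / 13220.45 = 7.8049

Compression ratio = 7.8049


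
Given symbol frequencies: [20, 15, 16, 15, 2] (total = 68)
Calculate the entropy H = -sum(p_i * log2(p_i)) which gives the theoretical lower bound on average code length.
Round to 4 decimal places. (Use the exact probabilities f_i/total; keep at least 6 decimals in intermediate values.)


Per-symbol terms -p_i * log2(p_i) with p_i = f_i/68:
  p = 20/68 = 0.294118: log2(p) = -1.765535, -p*log2(p) = 0.519275
  p = 15/68 = 0.220588: log2(p) = -2.180572, -p*log2(p) = 0.481009
  p = 16/68 = 0.235294: log2(p) = -2.087463, -p*log2(p) = 0.491168
  p = 15/68 = 0.220588: log2(p) = -2.180572, -p*log2(p) = 0.481009
  p = 2/68 = 0.029412: log2(p) = -5.087463, -p*log2(p) = 0.149631
H = 0.519275 + 0.481009 + 0.491168 + 0.481009 + 0.149631 = 2.122092

H = 2.1221 bits/symbol


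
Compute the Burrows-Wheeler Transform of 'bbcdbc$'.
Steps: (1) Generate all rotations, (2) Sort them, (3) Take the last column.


Rotations (sorted):
  0: $bbcdbc -> last char: c
  1: bbcdbc$ -> last char: $
  2: bc$bbcd -> last char: d
  3: bcdbc$b -> last char: b
  4: c$bbcdb -> last char: b
  5: cdbc$bb -> last char: b
  6: dbc$bbc -> last char: c


BWT = c$dbbbc


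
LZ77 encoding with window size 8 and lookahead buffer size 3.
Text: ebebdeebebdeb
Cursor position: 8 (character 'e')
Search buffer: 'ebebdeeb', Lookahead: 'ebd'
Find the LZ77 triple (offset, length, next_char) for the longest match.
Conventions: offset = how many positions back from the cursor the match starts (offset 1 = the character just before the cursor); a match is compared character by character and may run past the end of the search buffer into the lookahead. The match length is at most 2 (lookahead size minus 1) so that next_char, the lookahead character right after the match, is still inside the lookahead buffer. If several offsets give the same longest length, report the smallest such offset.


Try each offset into the search buffer:
  offset=1 (pos 7, char 'b'): match length 0
  offset=2 (pos 6, char 'e'): match length 2
  offset=3 (pos 5, char 'e'): match length 1
  offset=4 (pos 4, char 'd'): match length 0
  offset=5 (pos 3, char 'b'): match length 0
  offset=6 (pos 2, char 'e'): match length 2
  offset=7 (pos 1, char 'b'): match length 0
  offset=8 (pos 0, char 'e'): match length 2
Longest match has length 2, found at offsets 2, 6, 8; take the smallest, offset 2.
next_char = character at position 8 + 2 = 10 -> 'd'

Best match: offset=2, length=2 (matching 'eb' starting at position 6)
LZ77 triple: (2, 2, 'd')


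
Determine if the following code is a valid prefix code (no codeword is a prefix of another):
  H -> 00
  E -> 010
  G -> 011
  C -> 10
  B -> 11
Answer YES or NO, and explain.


Checking each pair (does one codeword prefix another?):
  H='00' vs E='010': no prefix
  H='00' vs G='011': no prefix
  H='00' vs C='10': no prefix
  H='00' vs B='11': no prefix
  E='010' vs H='00': no prefix
  E='010' vs G='011': no prefix
  E='010' vs C='10': no prefix
  E='010' vs B='11': no prefix
  G='011' vs H='00': no prefix
  G='011' vs E='010': no prefix
  G='011' vs C='10': no prefix
  G='011' vs B='11': no prefix
  C='10' vs H='00': no prefix
  C='10' vs E='010': no prefix
  C='10' vs G='011': no prefix
  C='10' vs B='11': no prefix
  B='11' vs H='00': no prefix
  B='11' vs E='010': no prefix
  B='11' vs G='011': no prefix
  B='11' vs C='10': no prefix
No violation found over all pairs.

YES -- this is a valid prefix code. No codeword is a prefix of any other codeword.


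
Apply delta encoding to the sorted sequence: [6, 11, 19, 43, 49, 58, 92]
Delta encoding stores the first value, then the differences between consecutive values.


First value: 6
Deltas:
  11 - 6 = 5
  19 - 11 = 8
  43 - 19 = 24
  49 - 43 = 6
  58 - 49 = 9
  92 - 58 = 34


Delta encoded: [6, 5, 8, 24, 6, 9, 34]


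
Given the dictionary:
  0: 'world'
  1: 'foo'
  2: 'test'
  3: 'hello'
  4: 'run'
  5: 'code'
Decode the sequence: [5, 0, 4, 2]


Look up each index in the dictionary:
  5 -> 'code'
  0 -> 'world'
  4 -> 'run'
  2 -> 'test'

Decoded: "code world run test"


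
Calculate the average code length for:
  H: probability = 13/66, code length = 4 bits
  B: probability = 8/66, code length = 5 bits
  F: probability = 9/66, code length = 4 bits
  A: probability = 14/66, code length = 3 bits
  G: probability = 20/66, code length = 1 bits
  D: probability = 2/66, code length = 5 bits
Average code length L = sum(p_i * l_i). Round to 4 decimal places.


Weighted contributions p_i * l_i:
  H: (13/66) * 4 = 52/66
  B: (8/66) * 5 = 40/66
  F: (9/66) * 4 = 36/66
  A: (14/66) * 3 = 42/66
  G: (20/66) * 1 = 20/66
  D: (2/66) * 5 = 10/66
Sum = (52 + 40 + 36 + 42 + 20 + 10)/66 = 200/66

L = 200/66 = 3.0303 bits/symbol


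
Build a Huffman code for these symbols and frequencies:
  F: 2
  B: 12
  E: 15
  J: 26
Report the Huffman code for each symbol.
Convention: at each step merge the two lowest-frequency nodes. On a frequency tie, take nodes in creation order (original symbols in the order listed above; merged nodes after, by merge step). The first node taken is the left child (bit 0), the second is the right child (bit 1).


Huffman tree construction:
Step 1: Merge F(2) + B(12) = 14
Step 2: Merge (F+B)(14) + E(15) = 29
Step 3: Merge J(26) + ((F+B)+E)(29) = 55
Read each symbol's code off the tree from the root (left child = 0, right child = 1).

Codes:
  F: 100 (length 3)
  B: 101 (length 3)
  E: 11 (length 2)
  J: 0 (length 1)
Average code length: 98/55 = 1.7818 bits/symbol


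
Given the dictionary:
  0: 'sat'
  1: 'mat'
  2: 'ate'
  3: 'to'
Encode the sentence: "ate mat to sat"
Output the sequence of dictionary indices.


Look up each word in the dictionary:
  'ate' -> 2
  'mat' -> 1
  'to' -> 3
  'sat' -> 0

Encoded: [2, 1, 3, 0]


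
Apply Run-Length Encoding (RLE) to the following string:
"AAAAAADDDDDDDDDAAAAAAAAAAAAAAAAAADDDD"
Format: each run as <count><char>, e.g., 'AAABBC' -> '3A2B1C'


Scanning runs left to right:
  i=0: run of 'A' x 6 -> '6A'
  i=6: run of 'D' x 9 -> '9D'
  i=15: run of 'A' x 18 -> '18A'
  i=33: run of 'D' x 4 -> '4D'

RLE = 6A9D18A4D


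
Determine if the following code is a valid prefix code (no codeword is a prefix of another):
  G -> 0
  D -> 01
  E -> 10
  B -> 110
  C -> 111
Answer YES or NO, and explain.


Checking each pair (does one codeword prefix another?):
  G='0' vs D='01': prefix -- VIOLATION

NO -- this is NOT a valid prefix code. G (0) is a prefix of D (01).


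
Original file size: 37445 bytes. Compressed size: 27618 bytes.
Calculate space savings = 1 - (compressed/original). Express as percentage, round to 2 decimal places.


ratio = compressed/original = 27618/37445 = 0.737562
savings = 1 - ratio = 1 - 0.737562 = 0.262438
as a percentage: 0.262438 * 100 = 26.24%

Space savings = 1 - 27618/37445 = 26.24%


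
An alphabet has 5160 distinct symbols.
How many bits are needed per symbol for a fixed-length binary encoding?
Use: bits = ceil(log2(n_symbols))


log2(5160) = 12.3332
Bracket: 2^12 = 4096 < 5160 <= 2^13 = 8192
So ceil(log2(5160)) = 13

bits = ceil(log2(5160)) = ceil(12.3332) = 13 bits


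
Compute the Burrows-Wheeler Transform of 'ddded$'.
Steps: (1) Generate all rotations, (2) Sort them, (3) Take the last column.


Rotations (sorted):
  0: $ddded -> last char: d
  1: d$ddde -> last char: e
  2: ddded$ -> last char: $
  3: dded$d -> last char: d
  4: ded$dd -> last char: d
  5: ed$ddd -> last char: d


BWT = de$ddd
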